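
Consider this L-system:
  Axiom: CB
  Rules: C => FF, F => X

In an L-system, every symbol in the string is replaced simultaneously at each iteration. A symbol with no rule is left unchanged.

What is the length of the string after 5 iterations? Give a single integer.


Step 0: length = 2
Step 1: length = 3
Step 2: length = 3
Step 3: length = 3
Step 4: length = 3
Step 5: length = 3

Answer: 3


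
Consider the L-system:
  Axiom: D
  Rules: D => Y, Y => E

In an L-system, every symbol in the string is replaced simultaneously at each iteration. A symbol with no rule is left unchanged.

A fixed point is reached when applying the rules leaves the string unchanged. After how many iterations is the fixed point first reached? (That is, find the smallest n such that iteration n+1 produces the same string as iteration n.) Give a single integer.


Step 0: D
Step 1: Y
Step 2: E
Step 3: E  (unchanged — fixed point at step 2)

Answer: 2


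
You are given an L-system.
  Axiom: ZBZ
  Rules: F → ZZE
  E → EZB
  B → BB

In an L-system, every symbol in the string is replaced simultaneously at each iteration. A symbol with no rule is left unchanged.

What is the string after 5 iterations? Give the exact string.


Answer: ZBBBBBBBBBBBBBBBBBBBBBBBBBBBBBBBBZ

Derivation:
Step 0: ZBZ
Step 1: ZBBZ
Step 2: ZBBBBZ
Step 3: ZBBBBBBBBZ
Step 4: ZBBBBBBBBBBBBBBBBZ
Step 5: ZBBBBBBBBBBBBBBBBBBBBBBBBBBBBBBBBZ


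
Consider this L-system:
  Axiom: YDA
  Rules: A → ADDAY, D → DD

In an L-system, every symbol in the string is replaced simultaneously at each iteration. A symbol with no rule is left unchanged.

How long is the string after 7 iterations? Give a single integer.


Step 0: length = 3
Step 1: length = 8
Step 2: length = 20
Step 3: length = 48
Step 4: length = 112
Step 5: length = 256
Step 6: length = 576
Step 7: length = 1280

Answer: 1280


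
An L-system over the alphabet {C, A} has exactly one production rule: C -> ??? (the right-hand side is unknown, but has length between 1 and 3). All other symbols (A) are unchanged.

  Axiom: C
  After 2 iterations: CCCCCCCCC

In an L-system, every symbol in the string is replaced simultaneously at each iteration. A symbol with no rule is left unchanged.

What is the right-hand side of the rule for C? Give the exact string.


Answer: CCC

Derivation:
Trying C -> CCC:
  Step 0: C
  Step 1: CCC
  Step 2: CCCCCCCCC
Matches the given result.


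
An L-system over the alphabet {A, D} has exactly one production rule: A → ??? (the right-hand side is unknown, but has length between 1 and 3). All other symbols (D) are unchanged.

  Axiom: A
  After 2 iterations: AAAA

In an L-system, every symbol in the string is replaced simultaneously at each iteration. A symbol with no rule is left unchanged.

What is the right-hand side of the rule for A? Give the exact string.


Trying A → AA:
  Step 0: A
  Step 1: AA
  Step 2: AAAA
Matches the given result.

Answer: AA


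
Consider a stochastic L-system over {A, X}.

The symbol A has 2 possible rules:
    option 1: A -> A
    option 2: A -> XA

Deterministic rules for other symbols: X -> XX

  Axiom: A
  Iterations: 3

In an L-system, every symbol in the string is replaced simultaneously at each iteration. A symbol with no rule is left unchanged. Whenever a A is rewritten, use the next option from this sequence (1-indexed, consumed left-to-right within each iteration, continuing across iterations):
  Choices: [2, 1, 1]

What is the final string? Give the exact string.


Answer: XXXXA

Derivation:
Step 0: A
Step 1: XA  (used choices [2])
Step 2: XXA  (used choices [1])
Step 3: XXXXA  (used choices [1])


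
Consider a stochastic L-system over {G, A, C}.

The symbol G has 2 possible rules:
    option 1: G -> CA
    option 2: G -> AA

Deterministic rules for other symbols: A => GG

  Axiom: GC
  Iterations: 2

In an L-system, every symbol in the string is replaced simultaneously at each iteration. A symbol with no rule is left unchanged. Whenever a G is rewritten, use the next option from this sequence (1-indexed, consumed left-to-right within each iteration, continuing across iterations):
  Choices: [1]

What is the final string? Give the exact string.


Step 0: GC
Step 1: CAC  (used choices [1])
Step 2: CGGC  (used choices [])

Answer: CGGC


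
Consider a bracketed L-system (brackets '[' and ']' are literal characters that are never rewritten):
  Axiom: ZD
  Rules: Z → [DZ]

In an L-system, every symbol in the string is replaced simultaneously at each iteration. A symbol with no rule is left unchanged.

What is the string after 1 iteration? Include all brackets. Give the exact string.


Step 0: ZD
Step 1: [DZ]D

Answer: [DZ]D


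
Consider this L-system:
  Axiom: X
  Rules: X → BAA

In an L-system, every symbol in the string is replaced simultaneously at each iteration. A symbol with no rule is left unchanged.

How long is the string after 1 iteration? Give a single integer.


Answer: 3

Derivation:
Step 0: length = 1
Step 1: length = 3


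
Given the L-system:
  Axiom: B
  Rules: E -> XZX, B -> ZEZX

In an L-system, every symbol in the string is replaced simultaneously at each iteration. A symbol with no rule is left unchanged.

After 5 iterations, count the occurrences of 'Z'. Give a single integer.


Step 0: B  (0 'Z')
Step 1: ZEZX  (2 'Z')
Step 2: ZXZXZX  (3 'Z')
Step 3: ZXZXZX  (3 'Z')
Step 4: ZXZXZX  (3 'Z')
Step 5: ZXZXZX  (3 'Z')

Answer: 3


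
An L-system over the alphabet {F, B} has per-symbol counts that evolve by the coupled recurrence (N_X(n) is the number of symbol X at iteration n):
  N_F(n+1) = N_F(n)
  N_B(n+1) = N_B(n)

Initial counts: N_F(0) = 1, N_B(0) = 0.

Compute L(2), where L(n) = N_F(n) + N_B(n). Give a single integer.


Step 0: N_F=1, N_B=0, L=1
Step 1: N_F=1, N_B=0, L=1
Step 2: N_F=1, N_B=0, L=1

Answer: 1


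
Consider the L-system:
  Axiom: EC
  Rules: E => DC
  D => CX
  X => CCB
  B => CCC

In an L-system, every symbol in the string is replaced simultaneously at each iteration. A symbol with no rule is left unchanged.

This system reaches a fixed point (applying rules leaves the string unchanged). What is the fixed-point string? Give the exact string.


Step 0: EC
Step 1: DCC
Step 2: CXCC
Step 3: CCCBCC
Step 4: CCCCCCCC
Step 5: CCCCCCCC  (unchanged — fixed point at step 4)

Answer: CCCCCCCC


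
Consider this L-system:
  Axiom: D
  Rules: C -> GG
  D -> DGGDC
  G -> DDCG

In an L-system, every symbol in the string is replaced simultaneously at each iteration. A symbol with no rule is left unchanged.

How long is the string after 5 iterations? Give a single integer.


Step 0: length = 1
Step 1: length = 5
Step 2: length = 20
Step 3: length = 80
Step 4: length = 320
Step 5: length = 1280

Answer: 1280


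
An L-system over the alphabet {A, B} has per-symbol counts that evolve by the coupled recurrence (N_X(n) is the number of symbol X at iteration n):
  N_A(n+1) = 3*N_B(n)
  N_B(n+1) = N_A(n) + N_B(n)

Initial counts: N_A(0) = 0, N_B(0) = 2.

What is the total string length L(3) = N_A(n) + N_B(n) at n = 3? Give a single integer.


Step 0: N_A=0, N_B=2, L=2
Step 1: N_A=6, N_B=2, L=8
Step 2: N_A=6, N_B=8, L=14
Step 3: N_A=24, N_B=14, L=38

Answer: 38


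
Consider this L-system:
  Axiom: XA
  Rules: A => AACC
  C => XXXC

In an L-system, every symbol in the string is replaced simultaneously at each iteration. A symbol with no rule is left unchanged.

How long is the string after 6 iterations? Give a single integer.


Step 0: length = 2
Step 1: length = 5
Step 2: length = 17
Step 3: length = 47
Step 4: length = 113
Step 5: length = 251
Step 6: length = 533

Answer: 533


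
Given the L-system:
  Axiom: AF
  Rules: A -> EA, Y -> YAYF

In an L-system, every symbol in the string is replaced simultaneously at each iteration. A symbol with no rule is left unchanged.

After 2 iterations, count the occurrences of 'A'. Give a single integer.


Step 0: AF  (1 'A')
Step 1: EAF  (1 'A')
Step 2: EEAF  (1 'A')

Answer: 1


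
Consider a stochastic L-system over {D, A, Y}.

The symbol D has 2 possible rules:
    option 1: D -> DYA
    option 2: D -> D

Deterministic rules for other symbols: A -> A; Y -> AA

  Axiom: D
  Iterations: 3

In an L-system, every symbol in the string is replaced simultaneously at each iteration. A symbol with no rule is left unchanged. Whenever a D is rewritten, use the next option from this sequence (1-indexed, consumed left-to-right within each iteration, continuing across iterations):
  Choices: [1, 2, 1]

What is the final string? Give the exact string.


Answer: DYAAAA

Derivation:
Step 0: D
Step 1: DYA  (used choices [1])
Step 2: DAAA  (used choices [2])
Step 3: DYAAAA  (used choices [1])


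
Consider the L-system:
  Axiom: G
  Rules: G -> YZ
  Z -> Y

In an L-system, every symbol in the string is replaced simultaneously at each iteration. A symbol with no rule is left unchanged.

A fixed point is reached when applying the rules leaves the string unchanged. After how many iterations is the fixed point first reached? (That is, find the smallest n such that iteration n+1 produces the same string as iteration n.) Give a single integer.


Step 0: G
Step 1: YZ
Step 2: YY
Step 3: YY  (unchanged — fixed point at step 2)

Answer: 2


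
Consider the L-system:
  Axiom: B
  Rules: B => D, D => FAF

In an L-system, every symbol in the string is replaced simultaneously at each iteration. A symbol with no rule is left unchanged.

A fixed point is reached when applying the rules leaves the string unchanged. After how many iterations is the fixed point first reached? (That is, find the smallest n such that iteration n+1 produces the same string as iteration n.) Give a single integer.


Step 0: B
Step 1: D
Step 2: FAF
Step 3: FAF  (unchanged — fixed point at step 2)

Answer: 2


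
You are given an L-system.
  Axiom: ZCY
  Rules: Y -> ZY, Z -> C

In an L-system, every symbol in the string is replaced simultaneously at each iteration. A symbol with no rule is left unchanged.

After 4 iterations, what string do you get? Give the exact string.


Answer: CCCCCZY

Derivation:
Step 0: ZCY
Step 1: CCZY
Step 2: CCCZY
Step 3: CCCCZY
Step 4: CCCCCZY


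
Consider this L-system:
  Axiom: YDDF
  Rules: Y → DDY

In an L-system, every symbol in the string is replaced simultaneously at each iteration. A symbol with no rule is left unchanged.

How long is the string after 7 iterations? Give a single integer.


Answer: 18

Derivation:
Step 0: length = 4
Step 1: length = 6
Step 2: length = 8
Step 3: length = 10
Step 4: length = 12
Step 5: length = 14
Step 6: length = 16
Step 7: length = 18


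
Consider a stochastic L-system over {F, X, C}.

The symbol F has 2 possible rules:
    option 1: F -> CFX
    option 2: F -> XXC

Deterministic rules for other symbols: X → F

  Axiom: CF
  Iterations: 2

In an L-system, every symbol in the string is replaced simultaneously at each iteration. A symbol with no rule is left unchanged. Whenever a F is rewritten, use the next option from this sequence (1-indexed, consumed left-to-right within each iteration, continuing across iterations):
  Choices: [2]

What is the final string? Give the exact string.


Step 0: CF
Step 1: CXXC  (used choices [2])
Step 2: CFFC  (used choices [])

Answer: CFFC


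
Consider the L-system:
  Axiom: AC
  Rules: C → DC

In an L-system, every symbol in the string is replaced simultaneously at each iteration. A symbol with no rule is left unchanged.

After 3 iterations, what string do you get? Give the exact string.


Step 0: AC
Step 1: ADC
Step 2: ADDC
Step 3: ADDDC

Answer: ADDDC


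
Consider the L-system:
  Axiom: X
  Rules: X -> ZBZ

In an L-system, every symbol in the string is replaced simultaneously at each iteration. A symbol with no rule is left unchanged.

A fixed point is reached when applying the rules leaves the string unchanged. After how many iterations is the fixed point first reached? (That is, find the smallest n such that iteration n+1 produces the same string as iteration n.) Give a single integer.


Answer: 1

Derivation:
Step 0: X
Step 1: ZBZ
Step 2: ZBZ  (unchanged — fixed point at step 1)


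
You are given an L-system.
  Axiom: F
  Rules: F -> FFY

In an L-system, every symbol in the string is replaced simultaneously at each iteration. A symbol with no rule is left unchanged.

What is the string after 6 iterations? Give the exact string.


Answer: FFYFFYYFFYFFYYYFFYFFYYFFYFFYYYYFFYFFYYFFYFFYYYFFYFFYYFFYFFYYYYYFFYFFYYFFYFFYYYFFYFFYYFFYFFYYYYFFYFFYYFFYFFYYYFFYFFYYFFYFFYYYYYY

Derivation:
Step 0: F
Step 1: FFY
Step 2: FFYFFYY
Step 3: FFYFFYYFFYFFYYY
Step 4: FFYFFYYFFYFFYYYFFYFFYYFFYFFYYYY
Step 5: FFYFFYYFFYFFYYYFFYFFYYFFYFFYYYYFFYFFYYFFYFFYYYFFYFFYYFFYFFYYYYY
Step 6: FFYFFYYFFYFFYYYFFYFFYYFFYFFYYYYFFYFFYYFFYFFYYYFFYFFYYFFYFFYYYYYFFYFFYYFFYFFYYYFFYFFYYFFYFFYYYYFFYFFYYFFYFFYYYFFYFFYYFFYFFYYYYYY


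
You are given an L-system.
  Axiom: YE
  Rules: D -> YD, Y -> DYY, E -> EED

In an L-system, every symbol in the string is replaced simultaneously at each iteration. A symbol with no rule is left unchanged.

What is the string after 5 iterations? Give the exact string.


Step 0: YE
Step 1: DYYEED
Step 2: YDDYYDYYEEDEEDYD
Step 3: DYYYDYDDYYDYYYDDYYDYYEEDEEDYDEEDEEDYDDYYYD
Step 4: YDDYYDYYDYYYDDYYYDYDDYYDYYYDDYYDYYDYYYDYDDYYDYYYDDYYDYYEEDEEDYDEEDEEDYDDYYYDEEDEEDYDEEDEEDYDDYYYDYDDYYDYYDYYYD
Step 5: DYYYDYDDYYDYYYDDYYDYYYDDYYDYYDYYYDYDDYYDYYDYYYDDYYYDYDDYYDYYYDDYYDYYDYYYDYDDYYDYYYDDYYDYYYDDYYDYYDYYYDDYYYDYDDYYDYYYDDYYDYYDYYYDYDDYYDYYYDDYYDYYEEDEEDYDEEDEEDYDDYYYDEEDEEDYDEEDEEDYDDYYYDYDDYYDYYDYYYDEEDEEDYDEEDEEDYDDYYYDEEDEEDYDEEDEEDYDDYYYDYDDYYDYYDYYYDDYYYDYDDYYDYYYDDYYDYYYDDYYDYYDYYYD

Answer: DYYYDYDDYYDYYYDDYYDYYYDDYYDYYDYYYDYDDYYDYYDYYYDDYYYDYDDYYDYYYDDYYDYYDYYYDYDDYYDYYYDDYYDYYYDDYYDYYDYYYDDYYYDYDDYYDYYYDDYYDYYDYYYDYDDYYDYYYDDYYDYYEEDEEDYDEEDEEDYDDYYYDEEDEEDYDEEDEEDYDDYYYDYDDYYDYYDYYYDEEDEEDYDEEDEEDYDDYYYDEEDEEDYDEEDEEDYDDYYYDYDDYYDYYDYYYDDYYYDYDDYYDYYYDDYYDYYYDDYYDYYDYYYD


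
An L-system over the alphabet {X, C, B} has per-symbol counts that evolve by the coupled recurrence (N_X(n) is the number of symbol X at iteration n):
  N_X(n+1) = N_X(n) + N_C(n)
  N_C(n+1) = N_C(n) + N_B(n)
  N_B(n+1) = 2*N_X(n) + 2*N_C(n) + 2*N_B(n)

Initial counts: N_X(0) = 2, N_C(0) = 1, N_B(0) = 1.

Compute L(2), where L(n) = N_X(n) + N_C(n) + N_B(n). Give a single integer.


Step 0: N_X=2, N_C=1, N_B=1, L=4
Step 1: N_X=3, N_C=2, N_B=8, L=13
Step 2: N_X=5, N_C=10, N_B=26, L=41

Answer: 41


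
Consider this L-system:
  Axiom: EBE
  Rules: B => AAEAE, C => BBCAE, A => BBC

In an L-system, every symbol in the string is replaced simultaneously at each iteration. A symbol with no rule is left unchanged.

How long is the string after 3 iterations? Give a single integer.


Step 0: length = 3
Step 1: length = 7
Step 2: length = 13
Step 3: length = 49

Answer: 49


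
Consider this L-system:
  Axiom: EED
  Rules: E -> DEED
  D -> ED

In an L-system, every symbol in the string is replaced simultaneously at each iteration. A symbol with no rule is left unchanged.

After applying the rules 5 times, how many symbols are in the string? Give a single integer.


Step 0: length = 3
Step 1: length = 10
Step 2: length = 30
Step 3: length = 90
Step 4: length = 270
Step 5: length = 810

Answer: 810


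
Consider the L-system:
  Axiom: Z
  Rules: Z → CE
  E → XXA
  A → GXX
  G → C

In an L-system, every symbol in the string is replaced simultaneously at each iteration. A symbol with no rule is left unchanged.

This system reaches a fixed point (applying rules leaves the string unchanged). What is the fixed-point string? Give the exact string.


Step 0: Z
Step 1: CE
Step 2: CXXA
Step 3: CXXGXX
Step 4: CXXCXX
Step 5: CXXCXX  (unchanged — fixed point at step 4)

Answer: CXXCXX


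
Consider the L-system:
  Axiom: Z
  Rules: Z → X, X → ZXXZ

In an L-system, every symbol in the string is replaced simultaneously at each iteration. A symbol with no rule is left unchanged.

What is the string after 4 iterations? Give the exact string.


Step 0: Z
Step 1: X
Step 2: ZXXZ
Step 3: XZXXZZXXZX
Step 4: ZXXZXZXXZZXXZXXZXXZZXXZXZXXZ

Answer: ZXXZXZXXZZXXZXXZXXZZXXZXZXXZ


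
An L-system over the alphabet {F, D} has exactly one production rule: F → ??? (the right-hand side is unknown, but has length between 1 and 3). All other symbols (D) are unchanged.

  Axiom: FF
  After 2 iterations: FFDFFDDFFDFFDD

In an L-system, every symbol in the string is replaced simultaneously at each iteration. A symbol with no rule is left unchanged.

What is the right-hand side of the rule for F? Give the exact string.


Answer: FFD

Derivation:
Trying F → FFD:
  Step 0: FF
  Step 1: FFDFFD
  Step 2: FFDFFDDFFDFFDD
Matches the given result.


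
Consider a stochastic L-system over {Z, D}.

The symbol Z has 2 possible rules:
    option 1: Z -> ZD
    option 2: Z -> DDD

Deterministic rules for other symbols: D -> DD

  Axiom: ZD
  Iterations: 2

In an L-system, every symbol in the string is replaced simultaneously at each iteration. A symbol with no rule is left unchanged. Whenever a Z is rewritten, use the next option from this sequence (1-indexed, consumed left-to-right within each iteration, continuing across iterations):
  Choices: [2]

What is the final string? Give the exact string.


Step 0: ZD
Step 1: DDDDD  (used choices [2])
Step 2: DDDDDDDDDD  (used choices [])

Answer: DDDDDDDDDD


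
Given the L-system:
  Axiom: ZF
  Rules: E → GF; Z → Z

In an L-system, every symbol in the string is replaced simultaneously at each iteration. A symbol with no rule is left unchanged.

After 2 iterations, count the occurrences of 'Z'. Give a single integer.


Answer: 1

Derivation:
Step 0: ZF  (1 'Z')
Step 1: ZF  (1 'Z')
Step 2: ZF  (1 'Z')


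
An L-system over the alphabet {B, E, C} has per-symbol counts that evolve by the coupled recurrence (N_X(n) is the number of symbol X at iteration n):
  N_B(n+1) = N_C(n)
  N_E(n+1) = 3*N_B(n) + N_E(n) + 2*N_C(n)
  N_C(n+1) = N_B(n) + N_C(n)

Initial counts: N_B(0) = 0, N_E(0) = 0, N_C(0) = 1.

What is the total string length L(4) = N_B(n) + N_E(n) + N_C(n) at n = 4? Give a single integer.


Step 0: N_B=0, N_E=0, N_C=1, L=1
Step 1: N_B=1, N_E=2, N_C=1, L=4
Step 2: N_B=1, N_E=7, N_C=2, L=10
Step 3: N_B=2, N_E=14, N_C=3, L=19
Step 4: N_B=3, N_E=26, N_C=5, L=34

Answer: 34


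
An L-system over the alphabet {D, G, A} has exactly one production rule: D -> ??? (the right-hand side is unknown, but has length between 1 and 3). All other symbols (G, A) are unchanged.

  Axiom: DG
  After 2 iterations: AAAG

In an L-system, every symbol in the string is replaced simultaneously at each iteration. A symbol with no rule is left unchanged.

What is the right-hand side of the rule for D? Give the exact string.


Trying D -> AAA:
  Step 0: DG
  Step 1: AAAG
  Step 2: AAAG
Matches the given result.

Answer: AAA


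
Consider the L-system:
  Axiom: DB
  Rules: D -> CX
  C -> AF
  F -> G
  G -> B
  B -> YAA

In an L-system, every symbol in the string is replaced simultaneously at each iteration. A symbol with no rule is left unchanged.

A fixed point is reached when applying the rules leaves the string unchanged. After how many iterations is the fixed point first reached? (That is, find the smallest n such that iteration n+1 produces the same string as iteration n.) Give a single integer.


Answer: 5

Derivation:
Step 0: DB
Step 1: CXYAA
Step 2: AFXYAA
Step 3: AGXYAA
Step 4: ABXYAA
Step 5: AYAAXYAA
Step 6: AYAAXYAA  (unchanged — fixed point at step 5)


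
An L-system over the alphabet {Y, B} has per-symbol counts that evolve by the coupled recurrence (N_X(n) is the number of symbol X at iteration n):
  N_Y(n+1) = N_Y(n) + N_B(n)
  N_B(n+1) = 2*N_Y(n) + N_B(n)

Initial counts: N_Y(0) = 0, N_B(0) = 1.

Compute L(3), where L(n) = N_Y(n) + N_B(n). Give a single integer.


Answer: 12

Derivation:
Step 0: N_Y=0, N_B=1, L=1
Step 1: N_Y=1, N_B=1, L=2
Step 2: N_Y=2, N_B=3, L=5
Step 3: N_Y=5, N_B=7, L=12


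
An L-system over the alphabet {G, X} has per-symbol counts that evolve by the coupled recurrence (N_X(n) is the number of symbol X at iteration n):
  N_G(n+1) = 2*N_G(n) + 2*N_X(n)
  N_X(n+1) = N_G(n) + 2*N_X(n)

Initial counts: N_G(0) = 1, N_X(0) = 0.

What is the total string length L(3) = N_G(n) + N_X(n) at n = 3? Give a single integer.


Step 0: N_G=1, N_X=0, L=1
Step 1: N_G=2, N_X=1, L=3
Step 2: N_G=6, N_X=4, L=10
Step 3: N_G=20, N_X=14, L=34

Answer: 34


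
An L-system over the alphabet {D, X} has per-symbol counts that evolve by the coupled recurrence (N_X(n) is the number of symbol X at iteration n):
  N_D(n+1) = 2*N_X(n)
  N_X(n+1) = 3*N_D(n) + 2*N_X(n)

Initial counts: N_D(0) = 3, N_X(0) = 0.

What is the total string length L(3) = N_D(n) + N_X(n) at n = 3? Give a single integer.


Step 0: N_D=3, N_X=0, L=3
Step 1: N_D=0, N_X=9, L=9
Step 2: N_D=18, N_X=18, L=36
Step 3: N_D=36, N_X=90, L=126

Answer: 126


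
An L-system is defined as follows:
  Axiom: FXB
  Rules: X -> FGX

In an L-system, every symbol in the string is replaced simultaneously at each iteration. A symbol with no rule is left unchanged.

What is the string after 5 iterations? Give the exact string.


Step 0: FXB
Step 1: FFGXB
Step 2: FFGFGXB
Step 3: FFGFGFGXB
Step 4: FFGFGFGFGXB
Step 5: FFGFGFGFGFGXB

Answer: FFGFGFGFGFGXB


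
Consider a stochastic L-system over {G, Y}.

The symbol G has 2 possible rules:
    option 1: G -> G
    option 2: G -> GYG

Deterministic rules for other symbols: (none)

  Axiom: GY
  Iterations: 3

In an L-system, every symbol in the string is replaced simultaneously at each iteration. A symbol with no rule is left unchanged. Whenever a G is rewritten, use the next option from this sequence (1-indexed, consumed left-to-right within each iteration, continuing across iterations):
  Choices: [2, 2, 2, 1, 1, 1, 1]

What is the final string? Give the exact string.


Answer: GYGYGYGY

Derivation:
Step 0: GY
Step 1: GYGY  (used choices [2])
Step 2: GYGYGYGY  (used choices [2, 2])
Step 3: GYGYGYGY  (used choices [1, 1, 1, 1])


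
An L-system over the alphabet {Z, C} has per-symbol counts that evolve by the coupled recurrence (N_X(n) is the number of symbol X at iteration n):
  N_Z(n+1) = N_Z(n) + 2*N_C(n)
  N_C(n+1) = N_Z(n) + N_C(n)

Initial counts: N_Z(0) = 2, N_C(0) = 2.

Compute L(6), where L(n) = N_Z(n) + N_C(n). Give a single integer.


Answer: 816

Derivation:
Step 0: N_Z=2, N_C=2, L=4
Step 1: N_Z=6, N_C=4, L=10
Step 2: N_Z=14, N_C=10, L=24
Step 3: N_Z=34, N_C=24, L=58
Step 4: N_Z=82, N_C=58, L=140
Step 5: N_Z=198, N_C=140, L=338
Step 6: N_Z=478, N_C=338, L=816


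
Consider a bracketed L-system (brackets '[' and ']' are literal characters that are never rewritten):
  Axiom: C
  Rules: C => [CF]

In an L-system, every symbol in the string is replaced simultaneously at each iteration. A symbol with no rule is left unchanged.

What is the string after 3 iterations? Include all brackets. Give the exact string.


Step 0: C
Step 1: [CF]
Step 2: [[CF]F]
Step 3: [[[CF]F]F]

Answer: [[[CF]F]F]


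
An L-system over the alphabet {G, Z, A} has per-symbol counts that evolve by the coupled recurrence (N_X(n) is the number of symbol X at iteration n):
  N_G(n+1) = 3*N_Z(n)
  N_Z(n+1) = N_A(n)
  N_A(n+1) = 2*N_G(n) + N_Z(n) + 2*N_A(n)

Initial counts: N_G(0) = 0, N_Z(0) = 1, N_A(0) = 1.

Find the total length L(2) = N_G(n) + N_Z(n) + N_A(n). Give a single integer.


Answer: 19

Derivation:
Step 0: N_G=0, N_Z=1, N_A=1, L=2
Step 1: N_G=3, N_Z=1, N_A=3, L=7
Step 2: N_G=3, N_Z=3, N_A=13, L=19


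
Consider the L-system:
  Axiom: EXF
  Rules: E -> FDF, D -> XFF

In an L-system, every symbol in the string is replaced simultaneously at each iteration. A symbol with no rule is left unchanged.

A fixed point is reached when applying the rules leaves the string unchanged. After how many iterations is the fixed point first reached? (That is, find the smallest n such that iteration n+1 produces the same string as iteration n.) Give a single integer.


Answer: 2

Derivation:
Step 0: EXF
Step 1: FDFXF
Step 2: FXFFFXF
Step 3: FXFFFXF  (unchanged — fixed point at step 2)


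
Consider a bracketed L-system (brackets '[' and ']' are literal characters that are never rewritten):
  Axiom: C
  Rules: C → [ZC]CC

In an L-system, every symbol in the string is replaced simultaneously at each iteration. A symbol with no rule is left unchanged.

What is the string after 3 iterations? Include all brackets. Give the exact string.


Step 0: C
Step 1: [ZC]CC
Step 2: [Z[ZC]CC][ZC]CC[ZC]CC
Step 3: [Z[Z[ZC]CC][ZC]CC[ZC]CC][Z[ZC]CC][ZC]CC[ZC]CC[Z[ZC]CC][ZC]CC[ZC]CC

Answer: [Z[Z[ZC]CC][ZC]CC[ZC]CC][Z[ZC]CC][ZC]CC[ZC]CC[Z[ZC]CC][ZC]CC[ZC]CC


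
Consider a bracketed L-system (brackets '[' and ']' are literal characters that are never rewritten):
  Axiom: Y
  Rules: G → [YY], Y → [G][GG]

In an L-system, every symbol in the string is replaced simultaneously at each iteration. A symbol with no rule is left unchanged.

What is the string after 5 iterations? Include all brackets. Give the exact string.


Answer: [[[[[G][GG][G][GG]]][[[G][GG][G][GG]][[G][GG][G][GG]]][[[G][GG][G][GG]]][[[G][GG][G][GG]][[G][GG][G][GG]]]]][[[[[G][GG][G][GG]]][[[G][GG][G][GG]][[G][GG][G][GG]]][[[G][GG][G][GG]]][[[G][GG][G][GG]][[G][GG][G][GG]]]][[[[G][GG][G][GG]]][[[G][GG][G][GG]][[G][GG][G][GG]]][[[G][GG][G][GG]]][[[G][GG][G][GG]][[G][GG][G][GG]]]]]

Derivation:
Step 0: Y
Step 1: [G][GG]
Step 2: [[YY]][[YY][YY]]
Step 3: [[[G][GG][G][GG]]][[[G][GG][G][GG]][[G][GG][G][GG]]]
Step 4: [[[[YY]][[YY][YY]][[YY]][[YY][YY]]]][[[[YY]][[YY][YY]][[YY]][[YY][YY]]][[[YY]][[YY][YY]][[YY]][[YY][YY]]]]
Step 5: [[[[[G][GG][G][GG]]][[[G][GG][G][GG]][[G][GG][G][GG]]][[[G][GG][G][GG]]][[[G][GG][G][GG]][[G][GG][G][GG]]]]][[[[[G][GG][G][GG]]][[[G][GG][G][GG]][[G][GG][G][GG]]][[[G][GG][G][GG]]][[[G][GG][G][GG]][[G][GG][G][GG]]]][[[[G][GG][G][GG]]][[[G][GG][G][GG]][[G][GG][G][GG]]][[[G][GG][G][GG]]][[[G][GG][G][GG]][[G][GG][G][GG]]]]]


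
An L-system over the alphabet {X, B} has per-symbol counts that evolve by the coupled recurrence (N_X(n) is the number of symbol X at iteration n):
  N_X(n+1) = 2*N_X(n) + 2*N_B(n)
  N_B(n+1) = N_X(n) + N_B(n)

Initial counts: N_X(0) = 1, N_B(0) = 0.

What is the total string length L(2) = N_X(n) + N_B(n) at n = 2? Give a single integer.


Step 0: N_X=1, N_B=0, L=1
Step 1: N_X=2, N_B=1, L=3
Step 2: N_X=6, N_B=3, L=9

Answer: 9


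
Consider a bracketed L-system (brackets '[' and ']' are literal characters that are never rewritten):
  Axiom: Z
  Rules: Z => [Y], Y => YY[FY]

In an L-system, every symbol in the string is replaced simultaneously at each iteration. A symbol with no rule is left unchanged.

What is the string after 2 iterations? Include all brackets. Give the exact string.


Answer: [YY[FY]]

Derivation:
Step 0: Z
Step 1: [Y]
Step 2: [YY[FY]]


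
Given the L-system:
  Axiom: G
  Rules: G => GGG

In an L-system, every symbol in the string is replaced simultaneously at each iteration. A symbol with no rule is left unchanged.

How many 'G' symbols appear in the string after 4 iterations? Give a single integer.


Step 0: G  (1 'G')
Step 1: GGG  (3 'G')
Step 2: GGGGGGGGG  (9 'G')
Step 3: GGGGGGGGGGGGGGGGGGGGGGGGGGG  (27 'G')
Step 4: GGGGGGGGGGGGGGGGGGGGGGGGGGGGGGGGGGGGGGGGGGGGGGGGGGGGGGGGGGGGGGGGGGGGGGGGGGGGGGGGG  (81 'G')

Answer: 81


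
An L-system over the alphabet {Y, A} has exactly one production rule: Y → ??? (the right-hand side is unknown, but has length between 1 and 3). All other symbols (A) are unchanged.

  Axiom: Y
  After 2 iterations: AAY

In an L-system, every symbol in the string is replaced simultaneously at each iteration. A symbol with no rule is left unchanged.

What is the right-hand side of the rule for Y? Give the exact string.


Trying Y → AY:
  Step 0: Y
  Step 1: AY
  Step 2: AAY
Matches the given result.

Answer: AY


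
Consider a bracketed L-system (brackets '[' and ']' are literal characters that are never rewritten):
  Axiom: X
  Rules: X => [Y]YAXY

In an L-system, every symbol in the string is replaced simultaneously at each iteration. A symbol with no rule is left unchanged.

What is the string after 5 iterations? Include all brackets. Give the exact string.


Step 0: X
Step 1: [Y]YAXY
Step 2: [Y]YA[Y]YAXYY
Step 3: [Y]YA[Y]YA[Y]YAXYYY
Step 4: [Y]YA[Y]YA[Y]YA[Y]YAXYYYY
Step 5: [Y]YA[Y]YA[Y]YA[Y]YA[Y]YAXYYYYY

Answer: [Y]YA[Y]YA[Y]YA[Y]YA[Y]YAXYYYYY


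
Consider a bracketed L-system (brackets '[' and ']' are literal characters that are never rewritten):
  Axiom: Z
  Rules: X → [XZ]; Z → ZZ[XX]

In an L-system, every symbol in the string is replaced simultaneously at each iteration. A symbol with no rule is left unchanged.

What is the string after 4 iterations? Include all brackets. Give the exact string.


Step 0: Z
Step 1: ZZ[XX]
Step 2: ZZ[XX]ZZ[XX][[XZ][XZ]]
Step 3: ZZ[XX]ZZ[XX][[XZ][XZ]]ZZ[XX]ZZ[XX][[XZ][XZ]][[[XZ]ZZ[XX]][[XZ]ZZ[XX]]]
Step 4: ZZ[XX]ZZ[XX][[XZ][XZ]]ZZ[XX]ZZ[XX][[XZ][XZ]][[[XZ]ZZ[XX]][[XZ]ZZ[XX]]]ZZ[XX]ZZ[XX][[XZ][XZ]]ZZ[XX]ZZ[XX][[XZ][XZ]][[[XZ]ZZ[XX]][[XZ]ZZ[XX]]][[[[XZ]ZZ[XX]]ZZ[XX]ZZ[XX][[XZ][XZ]]][[[XZ]ZZ[XX]]ZZ[XX]ZZ[XX][[XZ][XZ]]]]

Answer: ZZ[XX]ZZ[XX][[XZ][XZ]]ZZ[XX]ZZ[XX][[XZ][XZ]][[[XZ]ZZ[XX]][[XZ]ZZ[XX]]]ZZ[XX]ZZ[XX][[XZ][XZ]]ZZ[XX]ZZ[XX][[XZ][XZ]][[[XZ]ZZ[XX]][[XZ]ZZ[XX]]][[[[XZ]ZZ[XX]]ZZ[XX]ZZ[XX][[XZ][XZ]]][[[XZ]ZZ[XX]]ZZ[XX]ZZ[XX][[XZ][XZ]]]]


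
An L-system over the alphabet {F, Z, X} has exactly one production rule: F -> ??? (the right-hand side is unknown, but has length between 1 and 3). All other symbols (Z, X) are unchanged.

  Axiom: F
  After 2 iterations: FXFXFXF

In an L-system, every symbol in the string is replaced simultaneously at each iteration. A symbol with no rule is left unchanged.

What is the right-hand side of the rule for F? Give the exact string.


Answer: FXF

Derivation:
Trying F -> FXF:
  Step 0: F
  Step 1: FXF
  Step 2: FXFXFXF
Matches the given result.


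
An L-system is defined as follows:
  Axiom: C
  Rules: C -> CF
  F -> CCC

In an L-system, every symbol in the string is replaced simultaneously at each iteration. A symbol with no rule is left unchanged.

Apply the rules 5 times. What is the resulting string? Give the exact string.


Answer: CFCCCCFCFCFCFCCCCFCCCCFCCCCFCCCCFCFCFCFCCCCFCFCFCFCCCCFCFCF

Derivation:
Step 0: C
Step 1: CF
Step 2: CFCCC
Step 3: CFCCCCFCFCF
Step 4: CFCCCCFCFCFCFCCCCFCCCCFCCC
Step 5: CFCCCCFCFCFCFCCCCFCCCCFCCCCFCCCCFCFCFCFCCCCFCFCFCFCCCCFCFCF


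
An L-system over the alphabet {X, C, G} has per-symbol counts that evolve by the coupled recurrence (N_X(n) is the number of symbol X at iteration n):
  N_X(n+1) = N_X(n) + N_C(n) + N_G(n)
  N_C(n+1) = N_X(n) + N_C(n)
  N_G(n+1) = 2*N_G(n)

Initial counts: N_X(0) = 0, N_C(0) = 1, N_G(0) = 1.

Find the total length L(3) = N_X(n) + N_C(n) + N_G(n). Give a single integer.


Answer: 28

Derivation:
Step 0: N_X=0, N_C=1, N_G=1, L=2
Step 1: N_X=2, N_C=1, N_G=2, L=5
Step 2: N_X=5, N_C=3, N_G=4, L=12
Step 3: N_X=12, N_C=8, N_G=8, L=28


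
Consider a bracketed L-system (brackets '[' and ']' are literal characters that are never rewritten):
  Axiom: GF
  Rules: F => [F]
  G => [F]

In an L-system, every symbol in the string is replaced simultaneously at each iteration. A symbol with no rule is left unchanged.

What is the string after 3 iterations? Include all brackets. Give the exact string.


Step 0: GF
Step 1: [F][F]
Step 2: [[F]][[F]]
Step 3: [[[F]]][[[F]]]

Answer: [[[F]]][[[F]]]


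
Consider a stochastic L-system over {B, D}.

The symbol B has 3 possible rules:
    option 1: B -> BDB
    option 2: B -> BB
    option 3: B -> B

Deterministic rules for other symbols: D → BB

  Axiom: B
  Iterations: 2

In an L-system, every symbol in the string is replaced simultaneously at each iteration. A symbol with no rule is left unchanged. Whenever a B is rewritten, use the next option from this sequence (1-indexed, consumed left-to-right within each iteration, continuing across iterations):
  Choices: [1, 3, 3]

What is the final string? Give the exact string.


Answer: BBBB

Derivation:
Step 0: B
Step 1: BDB  (used choices [1])
Step 2: BBBB  (used choices [3, 3])


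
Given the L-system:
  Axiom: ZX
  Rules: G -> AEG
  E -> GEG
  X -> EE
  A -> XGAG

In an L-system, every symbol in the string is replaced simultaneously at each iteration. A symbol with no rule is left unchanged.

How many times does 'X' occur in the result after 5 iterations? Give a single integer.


Step 0: ZX  (1 'X')
Step 1: ZEE  (0 'X')
Step 2: ZGEGGEG  (0 'X')
Step 3: ZAEGGEGAEGAEGGEGAEG  (0 'X')
Step 4: ZXGAGGEGAEGAEGGEGAEGXGAGGEGAEGXGAGGEGAEGAEGGEGAEGXGAGGEGAEG  (4 'X')
Step 5: ZEEAEGXGAGAEGAEGGEGAEGXGAGGEGAEGXGAGGEGAEGAEGGEGAEGXGAGGEGAEGEEAEGXGAGAEGAEGGEGAEGXGAGGEGAEGEEAEGXGAGAEGAEGGEGAEGXGAGGEGAEGXGAGGEGAEGAEGGEGAEGXGAGGEGAEGEEAEGXGAGAEGAEGGEGAEGXGAGGEGAEG  (12 'X')

Answer: 12


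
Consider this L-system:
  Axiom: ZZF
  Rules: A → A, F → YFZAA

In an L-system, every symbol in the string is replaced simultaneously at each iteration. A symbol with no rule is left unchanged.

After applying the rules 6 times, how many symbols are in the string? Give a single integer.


Step 0: length = 3
Step 1: length = 7
Step 2: length = 11
Step 3: length = 15
Step 4: length = 19
Step 5: length = 23
Step 6: length = 27

Answer: 27


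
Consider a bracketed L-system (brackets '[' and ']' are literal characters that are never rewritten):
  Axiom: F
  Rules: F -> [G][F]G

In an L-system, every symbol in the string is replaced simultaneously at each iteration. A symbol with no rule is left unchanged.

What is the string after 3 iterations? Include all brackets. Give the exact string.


Step 0: F
Step 1: [G][F]G
Step 2: [G][[G][F]G]G
Step 3: [G][[G][[G][F]G]G]G

Answer: [G][[G][[G][F]G]G]G


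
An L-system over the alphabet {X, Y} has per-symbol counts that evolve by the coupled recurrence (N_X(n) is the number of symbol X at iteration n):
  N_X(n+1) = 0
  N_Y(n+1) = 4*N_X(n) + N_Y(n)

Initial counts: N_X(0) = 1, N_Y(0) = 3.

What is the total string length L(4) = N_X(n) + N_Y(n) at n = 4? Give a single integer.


Step 0: N_X=1, N_Y=3, L=4
Step 1: N_X=0, N_Y=7, L=7
Step 2: N_X=0, N_Y=7, L=7
Step 3: N_X=0, N_Y=7, L=7
Step 4: N_X=0, N_Y=7, L=7

Answer: 7


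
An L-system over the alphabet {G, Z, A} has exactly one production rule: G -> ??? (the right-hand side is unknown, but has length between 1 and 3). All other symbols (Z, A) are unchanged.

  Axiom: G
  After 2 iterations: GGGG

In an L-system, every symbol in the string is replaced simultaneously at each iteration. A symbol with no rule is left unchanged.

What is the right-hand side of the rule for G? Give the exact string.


Answer: GG

Derivation:
Trying G -> GG:
  Step 0: G
  Step 1: GG
  Step 2: GGGG
Matches the given result.


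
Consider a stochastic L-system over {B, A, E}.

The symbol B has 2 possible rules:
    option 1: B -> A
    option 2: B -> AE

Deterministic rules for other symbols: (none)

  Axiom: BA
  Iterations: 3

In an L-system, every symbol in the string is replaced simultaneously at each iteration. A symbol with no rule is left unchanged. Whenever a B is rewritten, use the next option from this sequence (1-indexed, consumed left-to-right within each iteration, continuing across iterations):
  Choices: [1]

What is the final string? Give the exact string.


Answer: AA

Derivation:
Step 0: BA
Step 1: AA  (used choices [1])
Step 2: AA  (used choices [])
Step 3: AA  (used choices [])


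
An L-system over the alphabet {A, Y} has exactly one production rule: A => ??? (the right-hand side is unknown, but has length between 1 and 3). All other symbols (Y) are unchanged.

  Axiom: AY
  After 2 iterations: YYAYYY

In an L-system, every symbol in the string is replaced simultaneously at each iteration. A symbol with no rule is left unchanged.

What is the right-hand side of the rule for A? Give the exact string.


Answer: YAY

Derivation:
Trying A => YAY:
  Step 0: AY
  Step 1: YAYY
  Step 2: YYAYYY
Matches the given result.


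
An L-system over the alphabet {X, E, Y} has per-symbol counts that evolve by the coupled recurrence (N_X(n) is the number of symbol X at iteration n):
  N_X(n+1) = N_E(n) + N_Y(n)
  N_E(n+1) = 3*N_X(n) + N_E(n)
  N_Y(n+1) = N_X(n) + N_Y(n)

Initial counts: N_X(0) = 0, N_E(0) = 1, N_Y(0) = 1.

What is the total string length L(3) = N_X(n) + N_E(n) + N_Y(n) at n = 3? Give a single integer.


Step 0: N_X=0, N_E=1, N_Y=1, L=2
Step 1: N_X=2, N_E=1, N_Y=1, L=4
Step 2: N_X=2, N_E=7, N_Y=3, L=12
Step 3: N_X=10, N_E=13, N_Y=5, L=28

Answer: 28


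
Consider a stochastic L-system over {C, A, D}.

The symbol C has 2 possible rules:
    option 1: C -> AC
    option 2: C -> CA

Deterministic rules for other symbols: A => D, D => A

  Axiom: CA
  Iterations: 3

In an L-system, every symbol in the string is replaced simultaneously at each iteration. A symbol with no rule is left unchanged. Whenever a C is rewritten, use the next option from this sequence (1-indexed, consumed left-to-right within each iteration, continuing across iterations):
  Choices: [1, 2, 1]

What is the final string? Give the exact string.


Step 0: CA
Step 1: ACD  (used choices [1])
Step 2: DCAA  (used choices [2])
Step 3: AACDD  (used choices [1])

Answer: AACDD


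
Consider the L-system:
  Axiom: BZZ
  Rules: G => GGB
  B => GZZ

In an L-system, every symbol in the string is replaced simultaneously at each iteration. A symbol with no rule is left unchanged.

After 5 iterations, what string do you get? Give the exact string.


Step 0: BZZ
Step 1: GZZZZ
Step 2: GGBZZZZ
Step 3: GGBGGBGZZZZZZ
Step 4: GGBGGBGZZGGBGGBGZZGGBZZZZZZ
Step 5: GGBGGBGZZGGBGGBGZZGGBZZGGBGGBGZZGGBGGBGZZGGBZZGGBGGBGZZZZZZZZ

Answer: GGBGGBGZZGGBGGBGZZGGBZZGGBGGBGZZGGBGGBGZZGGBZZGGBGGBGZZZZZZZZ


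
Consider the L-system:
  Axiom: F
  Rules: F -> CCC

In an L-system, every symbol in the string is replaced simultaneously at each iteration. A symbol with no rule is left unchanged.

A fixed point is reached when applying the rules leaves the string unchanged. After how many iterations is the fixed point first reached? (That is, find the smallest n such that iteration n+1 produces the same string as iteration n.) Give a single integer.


Step 0: F
Step 1: CCC
Step 2: CCC  (unchanged — fixed point at step 1)

Answer: 1


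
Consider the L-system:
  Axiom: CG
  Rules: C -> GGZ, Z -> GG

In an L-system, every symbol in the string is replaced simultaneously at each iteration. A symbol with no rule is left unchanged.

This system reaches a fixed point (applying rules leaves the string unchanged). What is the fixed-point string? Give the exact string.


Step 0: CG
Step 1: GGZG
Step 2: GGGGG
Step 3: GGGGG  (unchanged — fixed point at step 2)

Answer: GGGGG


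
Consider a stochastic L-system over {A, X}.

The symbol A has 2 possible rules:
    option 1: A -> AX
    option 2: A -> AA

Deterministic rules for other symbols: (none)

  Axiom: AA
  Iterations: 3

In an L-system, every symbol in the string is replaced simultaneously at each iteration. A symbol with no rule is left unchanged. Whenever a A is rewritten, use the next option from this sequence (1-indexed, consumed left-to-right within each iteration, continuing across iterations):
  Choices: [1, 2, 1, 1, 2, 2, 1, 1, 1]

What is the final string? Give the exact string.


Step 0: AA
Step 1: AXAA  (used choices [1, 2])
Step 2: AXXAXAA  (used choices [1, 1, 2])
Step 3: AAXXAXXAXAX  (used choices [2, 1, 1, 1])

Answer: AAXXAXXAXAX


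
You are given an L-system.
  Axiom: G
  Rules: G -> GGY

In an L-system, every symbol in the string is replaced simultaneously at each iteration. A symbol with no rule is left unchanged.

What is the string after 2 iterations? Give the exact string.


Answer: GGYGGYY

Derivation:
Step 0: G
Step 1: GGY
Step 2: GGYGGYY


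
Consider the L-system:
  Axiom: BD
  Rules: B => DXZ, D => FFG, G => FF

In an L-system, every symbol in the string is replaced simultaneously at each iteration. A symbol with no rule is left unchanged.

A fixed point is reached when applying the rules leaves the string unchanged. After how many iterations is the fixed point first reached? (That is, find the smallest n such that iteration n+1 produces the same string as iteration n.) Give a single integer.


Answer: 3

Derivation:
Step 0: BD
Step 1: DXZFFG
Step 2: FFGXZFFFF
Step 3: FFFFXZFFFF
Step 4: FFFFXZFFFF  (unchanged — fixed point at step 3)
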